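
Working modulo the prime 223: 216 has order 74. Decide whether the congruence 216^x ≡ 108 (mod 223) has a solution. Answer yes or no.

yes

108 ∈ ⟨216⟩ iff 108^74 ≡ 1 (mod 223), since |⟨216⟩| = 74.
108^74 mod 223 = 1.
Since 1 = 1, 108 lies in the subgroup.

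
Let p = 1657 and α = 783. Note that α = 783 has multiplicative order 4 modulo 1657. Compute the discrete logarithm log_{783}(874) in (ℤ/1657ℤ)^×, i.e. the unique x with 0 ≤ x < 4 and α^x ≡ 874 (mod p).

Successive powers of 783 modulo 1657:
  783^0=1  783^1=783  783^2=1656  783^3=874
So 783^3 ≡ 874 (mod 1657), giving x = 3.

3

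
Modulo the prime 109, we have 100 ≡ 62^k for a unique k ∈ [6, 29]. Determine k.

Compute 62^6 mod 109 = 82, then multiply by 62 repeatedly:
  62^6=82  62^7=70  62^8=89  62^9=68  62^10=74
  62^11=10  62^12=75  62^13=72  62^14=104  62^15=17
  62^16=73  62^17=57  62^18=46  62^19=18  62^20=26
  62^21=86  62^22=100
Found 100 at exponent 22.

22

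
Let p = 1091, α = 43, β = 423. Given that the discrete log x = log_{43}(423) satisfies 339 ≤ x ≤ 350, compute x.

350

Compute 43^339 mod 1091 = 309, then multiply by 43 repeatedly:
  43^339=309  43^340=195  43^341=748  43^342=525  43^343=755
  43^344=826  43^345=606  43^346=965  43^347=37  43^348=500
  43^349=771  43^350=423
Found 423 at exponent 350.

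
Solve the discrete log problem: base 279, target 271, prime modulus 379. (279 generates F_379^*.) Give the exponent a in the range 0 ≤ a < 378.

Baby-step giant-step with m = ceil(sqrt(378)) = 20.
Baby table (279^j mod 379 for j=0..19):
  0:1  1:279  2:146  3:181  4:92  5:275  6:167  7:355
  8:126  9:286  10:204  11:66  12:222  13:161  14:197  15:8
  16:337  17:31  18:311  19:357
Giant step factor: 279^(-20) ≡ 169 (mod 379).
Scan 271·169^i mod 379 for i = 0, 1, …:
  i=0: 271   i=1: 319   i=2: 93   i=3: 178
  i=4: 141   i=5: 331   i=6: 226   i=7: 294
  i=8: 37   i=9: 189   i=10: 105   i=11: 311
Match at i=11, j=18: a = 11·20 + 18 = 238.

238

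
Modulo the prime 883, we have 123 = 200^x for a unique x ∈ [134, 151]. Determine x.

138

Compute 200^134 mod 883 = 821, then multiply by 200 repeatedly:
  200^134=821  200^135=845  200^136=347  200^137=526  200^138=123
Found 123 at exponent 138.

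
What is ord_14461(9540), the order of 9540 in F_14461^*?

The order of 9540 must divide p − 1 = 14460 = 2^2 · 3 · 5 · 241.
Divisors: 1, 2, 3, 4, 5, 6, 10, 12, 15, 20, 30, 60, 241, 482, 723, 964, 1205, 1446, 2410, 2892, 3615, 4820, 7230, 14460.
Check each in increasing order: 9540^1 ≡ 9540;  9540^2 ≡ 8527;  9540^3 ≡ 4455;  9540^4 ≡ 14282;  9540^5 ≡ 13199;  9540^6 ≡ 6533;  9540^10 ≡ 1934;  9540^12 ≡ 5678;  9540^15 ≡ 3201;  9540^20 ≡ 9418;  9540^30 ≡ 8013;  9540^60 ≡ 1329;  9540^241 ≡ 7177;  9540^482 ≡ 13708;  9540^723 ≡ 4133;  9540^964 ≡ 3030;  9540^1205 ≡ 11427;  9540^1446 ≡ 3248;  9540^2410 ≡ 7960;  9540^2892 ≡ 7435;  9540^3615 ≡ 13691;  9540^4820 ≡ 7959;  9540^7230 ≡ 14460;  9540^14460 ≡ 1.
Smallest exponent giving 1 is 14460.

14460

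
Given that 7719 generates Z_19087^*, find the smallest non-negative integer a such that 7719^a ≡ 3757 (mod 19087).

Baby-step giant-step with m = ceil(sqrt(19086)) = 139.
Baby table (7719^j mod 19087 for j=0..138):
  0:1  1:7719  2:12434  3:8610  4:18743  5:16844  6:17279  7:15732
  8:3814  9:8112  10:11168  11:8900  12:4987  13:15261  14:13782  15:11407
  16:2302  17:18228  18:11655  19:7914  20:9766  21:9191  22:18037  23:7025
  24:18895  25:6738  26:17634  27:7449  28:8787  29:10742  30:3570  31:14289
  32:12105  33:7630  34:12575  35:9030  36:15933  37:9286  38:6949  39:4861
  40:16104  41:12232  42:14506  43:7472  44:14541  45:10419  46:10730  47:6377
  48:17777  49:4220  50:11758  51:1317  52:11639  53:18019  54:1692  55:5040
  56:4454  57:4739  58:9649  59:3157  60:13871  61:11266  62:1882  63:1951
  64:126  65:18244  66:1550  67:15988  68:13917  69:3687  70:1236  71:16271
  72:3389  73:10501  74:13817  75:14354  76:17578  77:14186  78:18702  79:5757
  80:3747  81:6288  82:17918  83:4640  84:8948  85:12846  86:1309  87:7148
  88:13982  89:9160  90:7792  91:3311  92:116  93:17402  94:10819  95:6236
  96:17357  97:7030  98:229  99:11647  100:3423  101:5729  102:16659  103:1702
  104:5882  105:14272  106:14491  107:6209  108:18901  109:14878  110:15890  111:1848
  112:6723  113:16371  114:11809  115:13246  116:15902  117:18128  118:3235  119:5169
  120:7681  121:5417  122:13293  123:16042  124:10829  125:7078  126:8088  127:16782
  128:15876  129:8304  130:4430  131:10353  132:16625  133:6474  134:3040  135:7837
  136:7100  137:6123  138:4025
Giant step factor: 7719^(-139) ≡ 13055 (mod 19087).
Scan 3757·13055^i mod 19087 for i = 0, 1, …:
  i=0: 3757   i=1: 13132   i=2: 17913   i=3: 291
  i=4: 692   i=5: 5909   i=6: 11428   i=7: 8548
  i=8: 11538   i=9: 13073     …   i=24: 12280
  i=25: 3687
Match at i=25, j=69: a = 25·139 + 69 = 3544.

3544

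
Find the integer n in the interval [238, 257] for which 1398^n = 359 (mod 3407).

247

Compute 1398^238 mod 3407 = 549, then multiply by 1398 repeatedly:
  1398^238=549  1398^239=927  1398^240=1286  1398^241=2339  1398^242=2609
  1398^243=1892  1398^244=1184  1398^245=2837  1398^246=378  1398^247=359
Found 359 at exponent 247.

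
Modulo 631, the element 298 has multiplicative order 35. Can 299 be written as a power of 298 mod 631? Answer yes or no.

299 ∈ ⟨298⟩ iff 299^35 ≡ 1 (mod 631), since |⟨298⟩| = 35.
299^35 mod 631 = 255.
Since 255 ≠ 1, 299 does not lie in the subgroup.

no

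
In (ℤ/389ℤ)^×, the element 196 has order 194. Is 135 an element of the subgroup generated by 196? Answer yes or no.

no

135 ∈ ⟨196⟩ iff 135^194 ≡ 1 (mod 389), since |⟨196⟩| = 194.
135^194 mod 389 = 388.
Since 388 ≠ 1, 135 does not lie in the subgroup.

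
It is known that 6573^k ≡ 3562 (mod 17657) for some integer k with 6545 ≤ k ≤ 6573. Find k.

6568

Compute 6573^6545 mod 17657 = 1003, then multiply by 6573 repeatedly:
  6573^6545=1003  6573^6546=6658  6573^6547=8988  6573^6548=15459  6573^6549=13629
  6573^6550=9456  6573^6551=1648  6573^6552=8563  6573^6553=11740  6573^6554=5930
  6573^6555=8891  6573^6556=13530  6573^6557=12038  6573^6558=4757  6573^6559=14871
  6573^6560=15588  6573^6561=14010  6573^6562=6475  6573^6563=6805  6573^6564=4084
  6573^6565=5492  6573^6566=8008  6573^6567=1067  6573^6568=3562
Found 3562 at exponent 6568.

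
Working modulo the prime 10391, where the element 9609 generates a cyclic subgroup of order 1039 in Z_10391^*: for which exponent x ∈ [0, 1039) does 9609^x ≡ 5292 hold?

134

Baby-step giant-step with m = ceil(sqrt(1039)) = 33.
Baby table (9609^j mod 10391 for j=0..32):
  0:1  1:9609  2:8846  3:2834  4:7486  5:6472  6:9704  7:7293
  8:1533  9:6550  10:663  11:1084  12:4374  13:8562  14:6711  15:9844
  16:1723  17:3444  18:8452  19:9603  20:3147  21:1713  22:873  23:3120
  24:2045  25:1024  26:9730  27:7743  28:2927  29:7497  30:8261  31:3100
  32:7294
Giant step factor: 9609^(-33) ≡ 8786 (mod 10391).
Scan 5292·8786^i mod 10391 for i = 0, 1, …:
  i=0: 5292   i=1: 6178   i=2: 7715   i=3: 3497
  i=4: 8846
Match at i=4, j=2: x = 4·33 + 2 = 134.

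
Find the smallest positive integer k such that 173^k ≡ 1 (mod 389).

The order of 173 must divide p − 1 = 388 = 2^2 · 97.
Divisors: 1, 2, 4, 97, 194, 388.
Check each in increasing order: 173^1 ≡ 173;  173^2 ≡ 365;  173^4 ≡ 187;  173^97 ≡ 388;  173^194 ≡ 1.
Smallest exponent giving 1 is 194.

194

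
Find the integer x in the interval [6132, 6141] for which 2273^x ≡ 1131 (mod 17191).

Compute 2273^6132 mod 17191 = 1131, then multiply by 2273 repeatedly:
  2273^6132=1131
Found 1131 at exponent 6132.

6132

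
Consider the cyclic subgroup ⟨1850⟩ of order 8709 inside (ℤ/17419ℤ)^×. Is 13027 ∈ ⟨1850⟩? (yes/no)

yes

13027 ∈ ⟨1850⟩ iff 13027^8709 ≡ 1 (mod 17419), since |⟨1850⟩| = 8709.
13027^8709 mod 17419 = 1.
Since 1 = 1, 13027 lies in the subgroup.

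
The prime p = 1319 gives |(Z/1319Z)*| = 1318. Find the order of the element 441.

659

The order of 441 must divide p − 1 = 1318 = 2 · 659.
Divisors: 1, 2, 659, 1318.
Check each in increasing order: 441^1 ≡ 441;  441^2 ≡ 588;  441^659 ≡ 1.
Smallest exponent giving 1 is 659.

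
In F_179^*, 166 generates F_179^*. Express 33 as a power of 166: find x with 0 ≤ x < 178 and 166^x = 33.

69

Baby-step giant-step with m = ceil(sqrt(178)) = 14.
Baby table (166^j mod 179 for j=0..13):
  0:1  1:166  2:169  3:130  4:100  5:132  6:74  7:112
  8:155  9:133  10:61  11:102  12:106  13:54
Giant step factor: 166^(-14) ≡ 64 (mod 179).
Scan 33·64^i mod 179 for i = 0, 1, …:
  i=0: 33   i=1: 143   i=2: 23   i=3: 40
  i=4: 54
Match at i=4, j=13: x = 4·14 + 13 = 69.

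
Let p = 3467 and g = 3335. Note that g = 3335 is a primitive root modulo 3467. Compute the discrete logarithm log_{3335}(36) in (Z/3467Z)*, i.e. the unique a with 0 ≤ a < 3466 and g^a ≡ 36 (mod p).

3036

Baby-step giant-step with m = ceil(sqrt(3466)) = 59.
Baby table (3335^j mod 3467 for j=0..58):
  0:1  1:3335  2:89  3:2120  4:987  5:1462  6:1168  7:1839
  8:3409  9:722  10:1772  11:1852  12:1693  13:1879  14:1596  15:815
  16:3364  17:3195  18:1234  19:61  20:2349  21:1962  22:1041  23:1268
  24:2507  25:1908  26:1235  27:3396  28:2438  29:615  30:2028  31:2730
  32:208  33:280  34:1177  35:651  36:743  37:2467  38:254  39:1142
  40:1804  41:1095  42:1074  43:379  44:1977  45:2528  46:2603  47:3104
  48:2845  49:2363  50:114  51:2287  52:3212  53:2457  54:1574  55:252
  56:1406  57:1626  58:322
Giant step factor: 3335^(-59) ≡ 782 (mod 3467).
Scan 36·782^i mod 3467 for i = 0, 1, …:
  i=0: 36   i=1: 416   i=2: 2881   i=3: 2859
  i=4: 2990   i=5: 1422   i=6: 2564   i=7: 1122
  i=8: 253   i=9: 227     …   i=50: 1494
  i=51: 3396
Match at i=51, j=27: a = 51·59 + 27 = 3036.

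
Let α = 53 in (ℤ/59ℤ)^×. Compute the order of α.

29

The order of 53 must divide p − 1 = 58 = 2 · 29.
Divisors: 1, 2, 29, 58.
Check each in increasing order: 53^1 ≡ 53;  53^2 ≡ 36;  53^29 ≡ 1.
Smallest exponent giving 1 is 29.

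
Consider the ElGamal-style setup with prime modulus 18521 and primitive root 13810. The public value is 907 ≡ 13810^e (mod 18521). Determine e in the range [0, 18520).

13910

Baby-step giant-step with m = ceil(sqrt(18520)) = 137.
Baby table (13810^j mod 18521 for j=0..136):
  0:1  1:13810  2:5363  3:16072  4:17177  5:15923  6:15318  7:13239
  8:9799  9:9764  10:7960  11:5465  12:17096  13:8573  14:6898  15:7877
  16:7537  17:16471  18:8109  19:7324  20:1259  21:14092  22:10373  23:9716
  24:11836  25:7335  26:5001  27:17522  28:1955  29:13453  30:1779  31:9144
  32:2462  33:14185  34:16754  35:8408  36:6331  37:11990  38:4160  39:15979
  40:10796  41:17231  42:2302  43:8584  44:10640  45:11307  46:17640  47:1687
  48:16573  49:9133  50:17241  51:10755  52:6651  53:4671  54:16388  55:10181
  56:6699  57:795  58:14518  59:3755  60:16271  61:5738  62:8942  63:9513
  64:5077  65:11385  66:2081  67:12539  68:10761  69:15427  70:18328  71:1694
  72:2117  73:9632  74:98  75:1347  76:6986  77:771  78:16456  79:4690
  80:963  81:952  82:15731  83:12301  84:2198  85:16982  86:8518  87:6709
  88:9248  89:12585  90:16307  91:2831  92:16800  93:13954  94:12256  95:10462
  96:16420  97:7597  98:11626  99:15032  100:8552  101:13224  102:6380  103:3403
  104:7653  105:7104  106:503  107:1055  108:12044  109:9060  110:9245  111:8197
  112:218  113:10178  114:2311  115:3227  116:3344  117:7787  118:5544  119:15347
  120:6267  121:17158  122:12827  123:6026  124:4207  125:16814  126:3563  127:13254
  128:13218  129:16125  130:8267  131:3826  132:15168  133:16091  134:1752  135:6694
  136:5829
Giant step factor: 13810^(-137) ≡ 3925 (mod 18521).
Scan 907·3925^i mod 18521 for i = 0, 1, …:
  i=0: 907   i=1: 3943   i=2: 11240   i=3: 18499
  i=4: 6255   i=5: 10550   i=6: 14315   i=7: 12182
  i=8: 11649   i=9: 12497     …   i=100: 15612
  i=101: 9632
Match at i=101, j=73: e = 101·137 + 73 = 13910.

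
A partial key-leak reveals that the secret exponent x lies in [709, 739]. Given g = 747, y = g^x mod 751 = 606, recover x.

734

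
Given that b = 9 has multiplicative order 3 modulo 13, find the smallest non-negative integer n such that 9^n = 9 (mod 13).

Successive powers of 9 modulo 13:
  9^0=1  9^1=9
So 9^1 ≡ 9 (mod 13), giving n = 1.

1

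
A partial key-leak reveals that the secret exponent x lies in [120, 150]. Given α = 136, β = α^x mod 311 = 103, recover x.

139

Compute 136^120 mod 311 = 300, then multiply by 136 repeatedly:
  136^120=300  136^121=59  136^122=249  136^123=276  136^124=216
  136^125=142  136^126=30  136^127=37  136^128=56  136^129=152
  136^130=146  136^131=263  136^132=3  136^133=97  136^134=130
  136^135=264  136^136=139  136^137=244  136^138=218  136^139=103
Found 103 at exponent 139.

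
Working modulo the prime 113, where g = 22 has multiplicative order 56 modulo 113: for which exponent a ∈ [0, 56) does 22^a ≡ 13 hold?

25

Baby-step giant-step with m = ceil(sqrt(56)) = 8.
Baby table (22^j mod 113 for j=0..7):
  0:1  1:22  2:32  3:26  4:7  5:41  6:111  7:69
Giant step factor: 22^(-8) ≡ 30 (mod 113).
Scan 13·30^i mod 113 for i = 0, 1, …:
  i=0: 13   i=1: 51   i=2: 61   i=3: 22
Match at i=3, j=1: a = 3·8 + 1 = 25.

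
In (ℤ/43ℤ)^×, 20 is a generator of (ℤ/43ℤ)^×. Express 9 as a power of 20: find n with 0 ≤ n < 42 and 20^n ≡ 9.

8

Successive powers of 20 modulo 43:
  20^0=1  20^1=20  20^2=13  20^3=2  20^4=40  20^5=26
  20^6=4  20^7=37  20^8=9
So 20^8 ≡ 9 (mod 43), giving n = 8.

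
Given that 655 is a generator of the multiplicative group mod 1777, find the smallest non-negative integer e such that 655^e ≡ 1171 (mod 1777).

Baby-step giant-step with m = ceil(sqrt(1776)) = 43.
Baby table (655^j mod 1777 for j=0..42):
  0:1  1:655  2:768  3:149  4:1637  5:704  6:877  7:464
  8:53  9:952  10:1610  11:789  12:1465  13:1772  14:279  15:1491
  16:1032  17:700  18:34  19:946  20:1234  21:1512  22:571  23:835
  24:1386  25:1560  26:25  27:382  28:1430  29:171  30:54  31:1607
  32:601  33:938  34:1325  35:699  36:1156  37:178  38:1085  39:1652
  40:1644  41:1735  42:922
Giant step factor: 655^(-43) ≡ 283 (mod 1777).
Scan 1171·283^i mod 1777 for i = 0, 1, …:
  i=0: 1171   i=1: 871   i=2: 1267   i=3: 1384
  i=4: 732   i=5: 1024   i=6: 141   i=7: 809
  i=8: 1491
Match at i=8, j=15: e = 8·43 + 15 = 359.

359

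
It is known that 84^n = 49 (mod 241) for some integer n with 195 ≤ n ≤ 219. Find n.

214

Compute 84^195 mod 241 = 165, then multiply by 84 repeatedly:
  84^195=165  84^196=123  84^197=210  84^198=47  84^199=92
  84^200=16  84^201=139  84^202=108  84^203=155  84^204=6
  84^205=22  84^206=161  84^207=28  84^208=183  84^209=189
  84^210=211  84^211=131  84^212=159  84^213=101  84^214=49
Found 49 at exponent 214.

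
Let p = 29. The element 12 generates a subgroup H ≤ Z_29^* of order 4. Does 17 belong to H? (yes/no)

yes

17 ∈ ⟨12⟩ iff 17^4 ≡ 1 (mod 29), since |⟨12⟩| = 4.
17^4 mod 29 = 1.
Since 1 = 1, 17 lies in the subgroup.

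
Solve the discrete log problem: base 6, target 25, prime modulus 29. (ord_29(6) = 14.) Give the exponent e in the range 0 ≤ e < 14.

12

Successive powers of 6 modulo 29:
  6^0=1  6^1=6  6^2=7  6^3=13  6^4=20  6^5=4
  6^6=24  6^7=28  6^8=23  6^9=22  6^10=16  6^11=9
  6^12=25
So 6^12 ≡ 25 (mod 29), giving e = 12.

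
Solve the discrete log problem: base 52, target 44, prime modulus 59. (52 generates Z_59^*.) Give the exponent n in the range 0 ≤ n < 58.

45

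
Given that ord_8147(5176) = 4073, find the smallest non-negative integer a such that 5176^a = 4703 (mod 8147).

3624

Baby-step giant-step with m = ceil(sqrt(4073)) = 64.
Baby table (5176^j mod 8147 for j=0..63):
  0:1  1:5176  2:3640  3:4776  4:2578  5:7089  6:6723  7:2411
  8:6279  9:1721  10:3225  11:7544  12:7320  13:4770  14:4110  15:1543
  16:2508  17:3237  18:4480  19:2118  20:5053  21:2458  22:5141  23:1714
  24:7728  25:6505  26:6476  27:3018  28:3369  29:3364  30:1925  31:19
  32:580  33:3984  34:1127  35:100  36:4339  37:5532  38:5074  39:5243
  40:111  41:4246  42:4837  43:581  44:1013  45:4767  46:4876  47:6917
  48:4474  49:3650  50:7654  51:6390  52:5967  53:8062  54:8125  55:186
  56:1390  57:839  58:313  59:6982  60:6887  61:3987  62:361  63:2873
Giant step factor: 5176^(-64) ≡ 6348 (mod 8147).
Scan 4703·6348^i mod 8147 for i = 0, 1, …:
  i=0: 4703   i=1: 4036   i=2: 6360   i=3: 4895
  i=4: 802   i=5: 7368   i=6: 137   i=7: 6094
  i=8: 2756   i=9: 3479     …   i=55: 2699
  i=56: 111
Match at i=56, j=40: a = 56·64 + 40 = 3624.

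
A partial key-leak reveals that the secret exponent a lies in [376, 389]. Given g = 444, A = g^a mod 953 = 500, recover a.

Compute 444^376 mod 953 = 841, then multiply by 444 repeatedly:
  444^376=841  444^377=781  444^378=825  444^379=348  444^380=126
  444^381=670  444^382=144  444^383=85  444^384=573  444^385=914
  444^386=791  444^387=500
Found 500 at exponent 387.

387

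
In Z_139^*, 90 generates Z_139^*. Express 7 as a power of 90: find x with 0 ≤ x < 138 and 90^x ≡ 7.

104

Baby-step giant-step with m = ceil(sqrt(138)) = 12.
Baby table (90^j mod 139 for j=0..11):
  0:1  1:90  2:38  3:84  4:54  5:134  6:106  7:88
  8:136  9:8  10:25  11:26
Giant step factor: 90^(-12) ≡ 6 (mod 139).
Scan 7·6^i mod 139 for i = 0, 1, …:
  i=0: 7   i=1: 42   i=2: 113   i=3: 122
  i=4: 37   i=5: 83   i=6: 81   i=7: 69
  i=8: 136
Match at i=8, j=8: x = 8·12 + 8 = 104.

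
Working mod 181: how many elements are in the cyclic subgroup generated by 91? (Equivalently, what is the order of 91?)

The order of 91 must divide p − 1 = 180 = 2^2 · 3^2 · 5.
Divisors: 1, 2, 3, 4, 5, 6, 9, 10, 12, 15, 18, 20, 30, 36, 45, 60, 90, 180.
Check each in increasing order: 91^1 ≡ 91;  91^2 ≡ 136;  91^3 ≡ 68;  91^4 ≡ 34;  91^5 ≡ 17;  91^6 ≡ 99;  91^9 ≡ 35;  91^10 ≡ 108;  91^12 ≡ 27;  91^15 ≡ 26;  91^18 ≡ 139;  91^20 ≡ 80;  91^30 ≡ 133;  91^36 ≡ 135;  91^45 ≡ 19;  91^60 ≡ 132;  91^90 ≡ 180;  91^180 ≡ 1.
Smallest exponent giving 1 is 180.

180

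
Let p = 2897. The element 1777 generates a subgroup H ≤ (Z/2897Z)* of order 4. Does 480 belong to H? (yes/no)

no

⟨1777⟩ has order 4; its elements mod 2897 are {1, 1120, 1777, 2896}.
480 is not in this set.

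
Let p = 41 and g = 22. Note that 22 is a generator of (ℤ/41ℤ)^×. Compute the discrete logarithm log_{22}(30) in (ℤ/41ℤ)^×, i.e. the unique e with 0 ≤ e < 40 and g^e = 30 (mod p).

27

Successive powers of 22 modulo 41:
  22^0=1  22^1=22  22^2=33  22^3=29  22^4=23  22^5=14
  22^6=21  22^7=11  22^8=37  22^9=35  22^10=32  22^11=7
  22^12=31  22^13=26  22^14=39  22^15=38  22^16=16  22^17=24
  22^18=36  22^19=13  22^20=40  22^21=19  22^22=8  22^23=12
  22^24=18  22^25=27  22^26=20  22^27=30
So 22^27 ≡ 30 (mod 41), giving e = 27.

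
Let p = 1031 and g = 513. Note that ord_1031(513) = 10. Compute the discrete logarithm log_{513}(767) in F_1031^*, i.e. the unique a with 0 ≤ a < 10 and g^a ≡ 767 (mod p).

Successive powers of 513 modulo 1031:
  513^0=1  513^1=513  513^2=264  513^3=371  513^4=619  513^5=1030
  513^6=518  513^7=767
So 513^7 ≡ 767 (mod 1031), giving a = 7.

7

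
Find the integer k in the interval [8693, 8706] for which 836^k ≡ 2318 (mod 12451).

8695

Compute 836^8693 mod 12451 = 4420, then multiply by 836 repeatedly:
  836^8693=4420  836^8694=9624  836^8695=2318
Found 2318 at exponent 8695.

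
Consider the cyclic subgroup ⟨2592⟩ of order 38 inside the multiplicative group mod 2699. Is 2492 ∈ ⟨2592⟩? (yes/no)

2492 ∈ ⟨2592⟩ iff 2492^38 ≡ 1 (mod 2699), since |⟨2592⟩| = 38.
2492^38 mod 2699 = 415.
Since 415 ≠ 1, 2492 does not lie in the subgroup.

no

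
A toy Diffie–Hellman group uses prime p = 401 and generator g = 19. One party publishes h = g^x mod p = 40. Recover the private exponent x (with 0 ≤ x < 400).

Baby-step giant-step with m = ceil(sqrt(400)) = 20.
Baby table (19^j mod 401 for j=0..19):
  0:1  1:19  2:361  3:42  4:397  5:325  6:160  7:233
  8:16  9:304  10:162  11:271  12:337  13:388  14:154  15:119
  16:256  17:52  18:186  19:326
Giant step factor: 19^(-20) ≡ 345 (mod 401).
Scan 40·345^i mod 401 for i = 0, 1, …:
  i=0: 40   i=1: 166   i=2: 328   i=3: 78
  i=4: 43   i=5: 399   i=6: 112   i=7: 144
  i=8: 357   i=9: 58   i=10: 361
Match at i=10, j=2: x = 10·20 + 2 = 202.

202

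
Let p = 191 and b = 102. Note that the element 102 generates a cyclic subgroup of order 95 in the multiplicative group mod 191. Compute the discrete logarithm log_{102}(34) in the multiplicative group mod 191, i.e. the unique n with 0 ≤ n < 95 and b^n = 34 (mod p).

Baby-step giant-step with m = ceil(sqrt(95)) = 10.
Baby table (102^j mod 191 for j=0..9):
  0:1  1:102  2:90  3:12  4:78  5:125  6:144  7:172
  8:163  9:9
Giant step factor: 102^(-10) ≡ 160 (mod 191).
Scan 34·160^i mod 191 for i = 0, 1, …:
  i=0: 34   i=1: 92   i=2: 13   i=3: 170
  i=4: 78
Match at i=4, j=4: n = 4·10 + 4 = 44.

44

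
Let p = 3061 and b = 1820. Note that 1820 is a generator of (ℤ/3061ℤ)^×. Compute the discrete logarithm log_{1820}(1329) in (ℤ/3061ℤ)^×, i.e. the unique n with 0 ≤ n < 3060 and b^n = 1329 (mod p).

437

Baby-step giant-step with m = ceil(sqrt(3060)) = 56.
Baby table (1820^j mod 3061 for j=0..55):
  0:1  1:1820  2:398  3:1964  4:2293  5:1117  6:436  7:721
  8:2112  9:2285  10:1862  11:313  12:314  13:2134  14:2532  15:1435
  16:667  17:1784  18:2220  19:2941  20:1992  21:1216  22:17  23:330
  24:644  25:2778  26:2249  27:623  28:1290  29:13  30:2233  31:2113
  32:1044  33:2260  34:2277  35:2607  36:190  37:2968  38:2156  39:2779
  40:1008  41:1021  42:193  43:2306  44:289  45:2549  46:1765  47:1311
  48:1501  49:1408  50:503  51:221  52:1229  53:2250  54:2443  55:1688
Giant step factor: 1820^(-56) ≡ 1234 (mod 3061).
Scan 1329·1234^i mod 3061 for i = 0, 1, …:
  i=0: 1329   i=1: 2351   i=2: 2367   i=3: 684
  i=4: 2281   i=5: 1695   i=6: 967   i=7: 2549
Match at i=7, j=45: n = 7·56 + 45 = 437.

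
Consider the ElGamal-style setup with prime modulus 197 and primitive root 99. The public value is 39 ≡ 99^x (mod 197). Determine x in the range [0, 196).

186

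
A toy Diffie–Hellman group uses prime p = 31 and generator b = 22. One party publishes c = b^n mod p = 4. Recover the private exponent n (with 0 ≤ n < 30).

Successive powers of 22 modulo 31:
  22^0=1  22^1=22  22^2=19  22^3=15  22^4=20  22^5=6
  22^6=8  22^7=21  22^8=28  22^9=27  22^10=5  22^11=17
  22^12=2  22^13=13  22^14=7  22^15=30  22^16=9  22^17=12
  22^18=16  22^19=11  22^20=25  22^21=23  22^22=10  22^23=3
  22^24=4
So 22^24 ≡ 4 (mod 31), giving n = 24.

24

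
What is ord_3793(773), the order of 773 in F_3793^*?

1264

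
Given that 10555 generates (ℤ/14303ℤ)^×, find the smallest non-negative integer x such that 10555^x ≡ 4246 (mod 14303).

Baby-step giant-step with m = ceil(sqrt(14302)) = 120.
Baby table (10555^j mod 14303 for j=0..119):
  0:1  1:10555  2:1958  3:13158  4:560  5:3661  6:9452  7:2435
  8:13237  9:4831  10:1010  11:4815  12:3766  13:2093  14:7783  15:7436
  16:6419  17:13537  18:10368  19:1987  20:4587  21:130  22:13365  23:11389
  24:8483  25:1285  26:3931  27:13005  28:1884  29:4450  30:13001  31:2573
  32:10921  33:3278  34:333  35:10580  36:8379  37:4896  38:541  39:3358
  40:856  41:9887  42:2597  43:6787  44:7361  45:1459  46:9717  47:10425
  48:2896  49:1769  50:6380  51:2376  52:5521  53:3733  54:11353  55:381
  56:2312  57:2242  58:7148  59:13118  60:7450  61:11159  62:12343  63:8641
  64:9827  65:12932  66:3731  67:4546  68:10768  69:4602  70:1122  71:14129
  72:8517  73:2580  74:13291  75:2681  76:6621  77:197  78:5400  79:13848
  80:3283  81:10199  82:6067  83:2654  84:7696  85:4543  86:7709  87:13031
  88:4557  89:12449  90:11837  91:2830  92:5986  93:5879  94:6431  95:11470
  96:5258  97:2550  98:11307  99:1153  100:12365  101:12003  102:9994  103:2045
  104:1748  105:13573  106:4167  107:960  108:6276  109:5987  110:2131  111:8389
  112:10325  113:5818  114:6211  115:6456  116:3588  117:11299  118:2531  119:11004
Giant step factor: 10555^(-120) ≡ 736 (mod 14303).
Scan 4246·736^i mod 14303 for i = 0, 1, …:
  i=0: 4246   i=1: 7002   i=2: 4392   i=3: 34
  i=4: 10721   i=5: 9703   i=6: 4211   i=7: 9848
  i=8: 10810   i=9: 3692     …   i=82: 5020
  i=83: 4546
Match at i=83, j=67: x = 83·120 + 67 = 10027.

10027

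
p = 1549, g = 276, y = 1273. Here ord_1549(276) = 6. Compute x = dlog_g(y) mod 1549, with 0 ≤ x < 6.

4

Successive powers of 276 modulo 1549:
  276^0=1  276^1=276  276^2=275  276^3=1548  276^4=1273
So 276^4 ≡ 1273 (mod 1549), giving x = 4.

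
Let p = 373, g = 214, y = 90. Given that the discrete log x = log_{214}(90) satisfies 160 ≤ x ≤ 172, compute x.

170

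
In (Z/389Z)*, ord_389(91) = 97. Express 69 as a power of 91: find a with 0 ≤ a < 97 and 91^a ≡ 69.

Baby-step giant-step with m = ceil(sqrt(97)) = 10.
Baby table (91^j mod 389 for j=0..9):
  0:1  1:91  2:112  3:78  4:96  5:178  6:249  7:97
  8:269  9:361
Giant step factor: 91^(-10) ≡ 369 (mod 389).
Scan 69·369^i mod 389 for i = 0, 1, …:
  i=0: 69   i=1: 176   i=2: 370   i=3: 380
  i=4: 180   i=5: 290   i=6: 35   i=7: 78
Match at i=7, j=3: a = 7·10 + 3 = 73.

73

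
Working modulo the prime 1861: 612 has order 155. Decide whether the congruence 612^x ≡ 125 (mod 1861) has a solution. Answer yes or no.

125 ∈ ⟨612⟩ iff 125^155 ≡ 1 (mod 1861), since |⟨612⟩| = 155.
125^155 mod 1861 = 1.
Since 1 = 1, 125 lies in the subgroup.

yes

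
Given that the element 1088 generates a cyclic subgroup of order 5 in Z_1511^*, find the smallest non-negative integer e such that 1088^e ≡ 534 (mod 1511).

Successive powers of 1088 modulo 1511:
  1088^0=1  1088^1=1088  1088^2=631  1088^3=534
So 1088^3 ≡ 534 (mod 1511), giving e = 3.

3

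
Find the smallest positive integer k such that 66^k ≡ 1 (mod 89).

88

The order of 66 must divide p − 1 = 88 = 2^3 · 11.
Divisors: 1, 2, 4, 8, 11, 22, 44, 88.
Check each in increasing order: 66^1 ≡ 66;  66^2 ≡ 84;  66^4 ≡ 25;  66^8 ≡ 2;  66^11 ≡ 52;  66^22 ≡ 34;  66^44 ≡ 88;  66^88 ≡ 1.
Smallest exponent giving 1 is 88.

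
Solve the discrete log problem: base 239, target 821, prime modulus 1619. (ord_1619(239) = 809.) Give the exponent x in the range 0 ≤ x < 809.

Baby-step giant-step with m = ceil(sqrt(809)) = 29.
Baby table (239^j mod 1619 for j=0..28):
  0:1  1:239  2:456  3:511  4:704  5:1499  6:462  7:326
  8:202  9:1327  10:1448  11:1225  12:1355  13:45  14:1041  15:1092
  16:329  17:919  18:1076  19:1362  20:99  21:995  22:1431  23:400
  24:79  25:1072  26:406  27:1513  28:570
Giant step factor: 239^(-29) ≡ 256 (mod 1619).
Scan 821·256^i mod 1619 for i = 0, 1, …:
  i=0: 821   i=1: 1325   i=2: 829   i=3: 135
  i=4: 561   i=5: 1144   i=6: 1444   i=7: 532
  i=8: 196   i=9: 1606     …   i=26: 1340
  i=27: 1431
Match at i=27, j=22: x = 27·29 + 22 = 805.

805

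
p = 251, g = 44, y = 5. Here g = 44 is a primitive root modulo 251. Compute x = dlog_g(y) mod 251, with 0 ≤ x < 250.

Baby-step giant-step with m = ceil(sqrt(250)) = 16.
Baby table (44^j mod 251 for j=0..15):
  0:1  1:44  2:179  3:95  4:164  5:188  6:240  7:18
  8:39  9:210  10:204  11:191  12:121  13:53  14:73  15:200
Giant step factor: 44^(-16) ≡ 67 (mod 251).
Scan 5·67^i mod 251 for i = 0, 1, …:
  i=0: 5   i=1: 84   i=2: 106   i=3: 74
  i=4: 189   i=5: 113   i=6: 41   i=7: 237
  i=8: 66   i=9: 155     …   i=13: 86
  i=14: 240
Match at i=14, j=6: x = 14·16 + 6 = 230.

230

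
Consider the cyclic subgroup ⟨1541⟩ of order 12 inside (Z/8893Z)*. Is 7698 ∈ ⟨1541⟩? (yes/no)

no

⟨1541⟩ has order 12; its elements mod 8893 are {1, 249, 250, 1310, 1541, 2851, 6042, 7352, 7583, 8643, 8644, 8892}.
7698 is not in this set.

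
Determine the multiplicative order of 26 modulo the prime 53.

The order of 26 must divide p − 1 = 52 = 2^2 · 13.
Divisors: 1, 2, 4, 13, 26, 52.
Check each in increasing order: 26^1 ≡ 26;  26^2 ≡ 40;  26^4 ≡ 10;  26^13 ≡ 30;  26^26 ≡ 52;  26^52 ≡ 1.
Smallest exponent giving 1 is 52.

52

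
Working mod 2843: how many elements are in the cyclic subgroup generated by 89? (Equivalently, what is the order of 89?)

The order of 89 must divide p − 1 = 2842 = 2 · 7^2 · 29.
Divisors: 1, 2, 7, 14, 29, 49, 58, 98, 203, 406, 1421, 2842.
Check each in increasing order: 89^1 ≡ 89;  89^2 ≡ 2235;  89^7 ≡ 1499;  89^14 ≡ 1031;  89^29 ≡ 2704;  89^49 ≡ 2265;  89^58 ≡ 2263;  89^98 ≡ 1453;  89^203 ≡ 2626;  89^406 ≡ 1601;  89^1421 ≡ 1.
Smallest exponent giving 1 is 1421.

1421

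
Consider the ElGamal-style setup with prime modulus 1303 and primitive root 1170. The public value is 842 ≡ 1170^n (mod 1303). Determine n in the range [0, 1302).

755

Baby-step giant-step with m = ceil(sqrt(1302)) = 37.
Baby table (1170^j mod 1303 for j=0..36):
  0:1  1:1170  2:750  3:581  4:907  5:548  6:84  7:555
  8:456  9:593  10:614  11:427  12:541  13:1015  14:517  15:298
  16:759  17:687  18:1142  19:565  20:429  21:275  22:1212  23:376
  24:809  25:552  26:855  27:949  28:174  29:312  30:200  31:763
  32:155  33:233  34:283  35:148  36:1164
Giant step factor: 1170^(-37) ≡ 1186 (mod 1303).
Scan 842·1186^i mod 1303 for i = 0, 1, …:
  i=0: 842   i=1: 514   i=2: 1103   i=3: 1249
  i=4: 1106   i=5: 898   i=6: 477   i=7: 220
  i=8: 320   i=9: 347     …   i=19: 42
  i=20: 298
Match at i=20, j=15: n = 20·37 + 15 = 755.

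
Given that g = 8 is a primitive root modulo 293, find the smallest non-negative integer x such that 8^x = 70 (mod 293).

Baby-step giant-step with m = ceil(sqrt(292)) = 18.
Baby table (8^j mod 293 for j=0..17):
  0:1  1:8  2:64  3:219  4:287  5:245  6:202  7:151
  8:36  9:288  10:253  11:266  12:77  13:30  14:240  15:162
  16:124  17:113
Giant step factor: 8^(-18) ≡ 211 (mod 293).
Scan 70·211^i mod 293 for i = 0, 1, …:
  i=0: 70   i=1: 120   i=2: 122   i=3: 251
  i=4: 221   i=5: 44   i=6: 201   i=7: 219
Match at i=7, j=3: x = 7·18 + 3 = 129.

129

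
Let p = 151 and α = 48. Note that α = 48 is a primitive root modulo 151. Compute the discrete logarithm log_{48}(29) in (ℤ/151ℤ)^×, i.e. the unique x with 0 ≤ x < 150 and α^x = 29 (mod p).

24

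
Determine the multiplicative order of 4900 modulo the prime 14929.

The order of 4900 must divide p − 1 = 14928 = 2^4 · 3 · 311.
Divisors: 1, 2, 3, 4, 6, 8, 12, 16, 24, 48, 311, 622, 933, 1244, 1866, 2488, 3732, 4976, 7464, 14928.
Check each in increasing order: 4900^1 ≡ 4900;  4900^2 ≡ 4168;  4900^3 ≡ 328;  4900^4 ≡ 9797;  4900^6 ≡ 3081;  4900^8 ≡ 2668;  4900^12 ≡ 12646;  4900^16 ≡ 12020;  4900^24 ≡ 1868;  4900^48 ≡ 10967;  4900^311 ≡ 4549;  4900^622 ≡ 1807;  4900^933 ≡ 9093;  4900^1244 ≡ 10727;  4900^1866 ≡ 5847;  4900^2488 ≡ 10726;  4900^3732 ≡ 14928;  4900^4976 ≡ 4202;  4900^7464 ≡ 1.
Smallest exponent giving 1 is 7464.

7464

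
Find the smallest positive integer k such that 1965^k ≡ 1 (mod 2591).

2590

The order of 1965 must divide p − 1 = 2590 = 2 · 5 · 7 · 37.
Divisors: 1, 2, 5, 7, 10, 14, 35, 37, 70, 74, 185, 259, 370, 518, 1295, 2590.
Check each in increasing order: 1965^1 ≡ 1965;  1965^2 ≡ 635;  1965^5 ≡ 1552;  1965^7 ≡ 940;  1965^10 ≡ 1665;  1965^14 ≡ 69;  1965^35 ≡ 683;  1965^37 ≡ 1008;  1965^70 ≡ 109;  1965^74 ≡ 392;  1965^185 ≡ 741;  1965^259 ≡ 280;  1965^370 ≡ 2380;  1965^518 ≡ 670;  1965^1295 ≡ 2590;  1965^2590 ≡ 1.
Smallest exponent giving 1 is 2590.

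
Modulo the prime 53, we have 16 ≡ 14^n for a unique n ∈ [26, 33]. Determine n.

Compute 14^26 mod 53 = 52, then multiply by 14 repeatedly:
  14^26=52  14^27=39  14^28=16
Found 16 at exponent 28.

28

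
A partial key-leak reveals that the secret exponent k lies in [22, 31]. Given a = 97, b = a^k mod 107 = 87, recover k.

22

Compute 97^22 mod 107 = 87, then multiply by 97 repeatedly:
  97^22=87
Found 87 at exponent 22.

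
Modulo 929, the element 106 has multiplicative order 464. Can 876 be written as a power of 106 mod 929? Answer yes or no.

yes

876 ∈ ⟨106⟩ iff 876^464 ≡ 1 (mod 929), since |⟨106⟩| = 464.
876^464 mod 929 = 1.
Since 1 = 1, 876 lies in the subgroup.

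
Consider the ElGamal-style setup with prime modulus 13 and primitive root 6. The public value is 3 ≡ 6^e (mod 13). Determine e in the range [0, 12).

8

Successive powers of 6 modulo 13:
  6^0=1  6^1=6  6^2=10  6^3=8  6^4=9  6^5=2
  6^6=12  6^7=7  6^8=3
So 6^8 ≡ 3 (mod 13), giving e = 8.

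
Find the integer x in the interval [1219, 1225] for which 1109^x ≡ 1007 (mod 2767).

Compute 1109^1219 mod 2767 = 1967, then multiply by 1109 repeatedly:
  1109^1219=1967  1109^1220=1007
Found 1007 at exponent 1220.

1220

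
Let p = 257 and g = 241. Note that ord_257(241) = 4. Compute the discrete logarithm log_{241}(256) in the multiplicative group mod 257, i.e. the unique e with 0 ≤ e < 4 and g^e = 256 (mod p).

2

Successive powers of 241 modulo 257:
  241^0=1  241^1=241  241^2=256
So 241^2 ≡ 256 (mod 257), giving e = 2.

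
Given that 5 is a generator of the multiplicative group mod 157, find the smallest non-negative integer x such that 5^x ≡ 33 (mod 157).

Baby-step giant-step with m = ceil(sqrt(156)) = 13.
Baby table (5^j mod 157 for j=0..12):
  0:1  1:5  2:25  3:125  4:154  5:142  6:82  7:96
  8:9  9:45  10:68  11:26  12:130
Giant step factor: 5^(-13) ≡ 50 (mod 157).
Scan 33·50^i mod 157 for i = 0, 1, …:
  i=0: 33   i=1: 80   i=2: 75   i=3: 139
  i=4: 42   i=5: 59   i=6: 124   i=7: 77
  i=8: 82
Match at i=8, j=6: x = 8·13 + 6 = 110.

110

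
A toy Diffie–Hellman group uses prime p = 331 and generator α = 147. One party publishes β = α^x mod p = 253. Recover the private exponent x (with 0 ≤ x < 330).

Baby-step giant-step with m = ceil(sqrt(330)) = 19.
Baby table (147^j mod 331 for j=0..18):
  0:1  1:147  2:94  3:247  4:230  5:48  6:105  7:209
  8:271  9:117  10:318  11:75  12:102  13:99  14:320  15:38
  16:290  17:262  18:118
Giant step factor: 147^(-19) ≡ 42 (mod 331).
Scan 253·42^i mod 331 for i = 0, 1, …:
  i=0: 253   i=1: 34   i=2: 104   i=3: 65
  i=4: 82   i=5: 134   i=6: 1
Match at i=6, j=0: x = 6·19 + 0 = 114.

114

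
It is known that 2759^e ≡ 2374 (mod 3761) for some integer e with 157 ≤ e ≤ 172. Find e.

163

Compute 2759^157 mod 3761 = 1753, then multiply by 2759 repeatedly:
  2759^157=1753  2759^158=3642  2759^159=2647  2759^160=2972  2759^161=768
  2759^162=1469  2759^163=2374
Found 2374 at exponent 163.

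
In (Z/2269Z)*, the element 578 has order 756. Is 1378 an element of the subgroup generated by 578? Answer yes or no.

no

1378 ∈ ⟨578⟩ iff 1378^756 ≡ 1 (mod 2269), since |⟨578⟩| = 756.
1378^756 mod 2269 = 82.
Since 82 ≠ 1, 1378 does not lie in the subgroup.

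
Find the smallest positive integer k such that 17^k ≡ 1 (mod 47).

The order of 17 must divide p − 1 = 46 = 2 · 23.
Divisors: 1, 2, 23, 46.
Check each in increasing order: 17^1 ≡ 17;  17^2 ≡ 7;  17^23 ≡ 1.
Smallest exponent giving 1 is 23.

23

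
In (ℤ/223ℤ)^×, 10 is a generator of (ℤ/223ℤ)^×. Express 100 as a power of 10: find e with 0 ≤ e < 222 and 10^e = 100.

2

Baby-step giant-step with m = ceil(sqrt(222)) = 15.
Baby table (10^j mod 223 for j=0..14):
  0:1  1:10  2:100  3:108  4:188  5:96  6:68  7:11
  8:110  9:208  10:73  11:61  12:164  13:79  14:121
Giant step factor: 10^(-15) ≡ 54 (mod 223).
Scan 100·54^i mod 223 for i = 0, 1, …:
  i=0: 100
Match at i=0, j=2: e = 0·15 + 2 = 2.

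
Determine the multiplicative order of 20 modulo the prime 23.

22

The order of 20 must divide p − 1 = 22 = 2 · 11.
Divisors: 1, 2, 11, 22.
Check each in increasing order: 20^1 ≡ 20;  20^2 ≡ 9;  20^11 ≡ 22;  20^22 ≡ 1.
Smallest exponent giving 1 is 22.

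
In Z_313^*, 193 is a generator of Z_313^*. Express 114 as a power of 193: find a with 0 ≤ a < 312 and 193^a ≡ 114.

174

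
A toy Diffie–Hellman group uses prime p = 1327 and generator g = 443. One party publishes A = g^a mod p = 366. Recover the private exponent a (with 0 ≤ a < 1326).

517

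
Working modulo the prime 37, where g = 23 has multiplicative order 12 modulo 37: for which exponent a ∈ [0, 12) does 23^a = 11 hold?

Successive powers of 23 modulo 37:
  23^0=1  23^1=23  23^2=11
So 23^2 ≡ 11 (mod 37), giving a = 2.

2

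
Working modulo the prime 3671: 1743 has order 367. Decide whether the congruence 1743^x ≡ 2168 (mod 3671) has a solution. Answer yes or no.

no

2168 ∈ ⟨1743⟩ iff 2168^367 ≡ 1 (mod 3671), since |⟨1743⟩| = 367.
2168^367 mod 3671 = 2825.
Since 2825 ≠ 1, 2168 does not lie in the subgroup.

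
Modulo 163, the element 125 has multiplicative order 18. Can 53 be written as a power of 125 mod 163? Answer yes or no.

⟨125⟩ has order 18; its elements mod 163 are {1, 23, 30, 38, 40, 53, 58, 59, 78, 85, 104, 105, 110, 123, 125, 133, 140, 162}.
53 is in this set.

yes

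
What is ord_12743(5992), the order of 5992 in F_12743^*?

The order of 5992 must divide p − 1 = 12742 = 2 · 23 · 277.
Divisors: 1, 2, 23, 46, 277, 554, 6371, 12742.
Check each in increasing order: 5992^1 ≡ 5992;  5992^2 ≡ 7033;  5992^23 ≡ 9369;  5992^46 ≡ 4377;  5992^277 ≡ 1292;  5992^554 ≡ 12674;  5992^6371 ≡ 12742;  5992^12742 ≡ 1.
Smallest exponent giving 1 is 12742.

12742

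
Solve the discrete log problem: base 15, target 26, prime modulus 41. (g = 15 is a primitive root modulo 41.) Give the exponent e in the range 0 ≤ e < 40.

21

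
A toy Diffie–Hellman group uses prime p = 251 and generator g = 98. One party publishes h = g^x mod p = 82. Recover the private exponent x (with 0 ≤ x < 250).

119

Baby-step giant-step with m = ceil(sqrt(250)) = 16.
Baby table (98^j mod 251 for j=0..15):
  0:1  1:98  2:66  3:193  4:89  5:188  6:101  7:109
  8:140  9:166  10:204  11:163  12:161  13:216  14:84  15:200
Giant step factor: 98^(-16) ≡ 194 (mod 251).
Scan 82·194^i mod 251 for i = 0, 1, …:
  i=0: 82   i=1: 95   i=2: 107   i=3: 176
  i=4: 8   i=5: 46   i=6: 139   i=7: 109
Match at i=7, j=7: x = 7·16 + 7 = 119.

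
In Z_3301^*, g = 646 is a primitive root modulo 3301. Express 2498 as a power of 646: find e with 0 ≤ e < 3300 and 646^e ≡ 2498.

2366

Baby-step giant-step with m = ceil(sqrt(3300)) = 58.
Baby table (646^j mod 3301 for j=0..57):
  0:1  1:646  2:1390  3:68  4:1015  5:2092  6:1323  7:3000
  8:313  9:837  10:2639  11:1478  12:799  13:1198  14:1474  15:1516
  16:2240  17:1202  18:757  19:474  20:2512  21:1961  22:2523  23:2465
  24:1308  25:3213  26:2570  27:3118  28:618  29:3108  30:760  31:2412
  32:80  33:2165  34:2267  35:2139  36:1976  37:2310  38:208  39:2328
  40:1933  41:940  42:3157  43:2705  44:1201  45:111  46:2385  47:2444
  48:946  49:431  50:1142  51:1609  52:2900  53:1733  54:479  55:2441
  56:2309  57:2863
Giant step factor: 646^(-58) ≡ 1742 (mod 3301).
Scan 2498·1742^i mod 3301 for i = 0, 1, …:
  i=0: 2498   i=1: 798   i=2: 395   i=3: 1482
  i=4: 262   i=5: 866   i=6: 15   i=7: 3023
  i=8: 971   i=9: 1370     …   i=39: 2353
  i=40: 2385
Match at i=40, j=46: e = 40·58 + 46 = 2366.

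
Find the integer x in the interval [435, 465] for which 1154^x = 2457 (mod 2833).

437

Compute 1154^435 mod 2833 = 1841, then multiply by 1154 repeatedly:
  1154^435=1841  1154^436=2597  1154^437=2457
Found 2457 at exponent 437.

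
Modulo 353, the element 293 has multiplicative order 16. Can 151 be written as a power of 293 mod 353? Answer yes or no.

no

⟨293⟩ has order 16; its elements mod 353 are {1, 36, 42, 49, 60, 70, 100, 116, 237, 253, 283, 293, 304, 311, 317, 352}.
151 is not in this set.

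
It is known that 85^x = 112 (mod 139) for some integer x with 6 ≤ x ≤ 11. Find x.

6

Compute 85^6 mod 139 = 112, then multiply by 85 repeatedly:
  85^6=112
Found 112 at exponent 6.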